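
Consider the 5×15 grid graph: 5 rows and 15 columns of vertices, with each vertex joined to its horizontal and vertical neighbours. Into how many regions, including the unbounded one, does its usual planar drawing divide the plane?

57

The grid has V = 5·15 = 75 vertices and E = 5·14 + 15·4 = 130 edges.
F = 2 − V + E = 2 − 75 + 130 = 57.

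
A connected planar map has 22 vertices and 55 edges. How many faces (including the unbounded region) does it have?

Euler's formula for a connected plane graph: V − E + F = 2, so F = 2 − 22 + 55 = 35.

35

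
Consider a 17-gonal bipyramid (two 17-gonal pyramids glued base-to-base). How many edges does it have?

A bipyramid over an n-gon has 2n triangular faces and n + 2 vertices: V = 17 + 2 = 19, E = 3·17 = 51, F = 2·17 = 34.
Check: V − E + F = 19 − 51 + 34 = 2.

51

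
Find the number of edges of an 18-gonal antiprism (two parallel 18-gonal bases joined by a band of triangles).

An antiprism on an n-gon has two n-gon caps and 2n triangles: V = 2·18 = 36, E = 4·18 = 72, F = 2·18 + 2 = 38.

72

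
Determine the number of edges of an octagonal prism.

A prism on an n-gon has two n-gon bases and n rectangular sides: V = 2·8 = 16, E = 3·8 = 24, F = 8 + 2 = 10.

24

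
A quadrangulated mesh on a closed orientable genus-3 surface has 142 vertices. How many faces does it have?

146

χ = 2 − 2·3 = -4, and every face is a square so 4F = 2E.
V − E + F = -4 with E = 4F/2 gives 142 − (4/2 − 1)·F = -4, so F = 146 and E = 292.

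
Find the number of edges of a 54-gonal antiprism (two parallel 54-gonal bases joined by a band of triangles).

An antiprism on an n-gon has two n-gon caps and 2n triangles: V = 2·54 = 108, E = 4·54 = 216, F = 2·54 + 2 = 110.
Check: V − E + F = 108 − 216 + 110 = 2.

216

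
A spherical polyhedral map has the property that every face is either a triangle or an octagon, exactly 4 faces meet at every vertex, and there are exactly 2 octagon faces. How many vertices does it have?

Let x be the number of triangles; then F = 2 + x.
Edge–face incidences: 2E = 8·2 + 3·x = 16 + 3x.
Every vertex has degree 4, so 4V = 2E.
Euler: V − E + F = 2 ⇒ (2E)/4 − E + (2 + x) = 2.
Multiply by 8: 2·(2E) − 4·(2E) + 8·(2 + x) = 16, i.e. 16 + 8x − 2·(16 + 3x) = 16.
Collecting terms: 2x − 16 = 16, so 2x = 32, so x = 16.
Then 2E = 16 + 3·16 = 64, so E = 32, V = 2E/4 = 16, F = 2 + 16 = 18.

16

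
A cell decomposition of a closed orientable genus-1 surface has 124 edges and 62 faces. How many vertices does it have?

62

For a closed orientable surface of genus 1, χ = 2 − 2·1 = 0.
V = 0 + E − F = 0 + 124 − 62 = 62.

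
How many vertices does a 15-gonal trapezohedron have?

32

The n-trapezohedron (dual of the n-antiprism) has V = 2·15 + 2 = 32, E = 4·15 = 60, F = 2·15 = 30.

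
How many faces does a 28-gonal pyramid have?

29

A pyramid on an n-gon base has one n-gon and n triangles: V = 28 + 1 = 29, E = 2·28 = 56, F = 28 + 1 = 29.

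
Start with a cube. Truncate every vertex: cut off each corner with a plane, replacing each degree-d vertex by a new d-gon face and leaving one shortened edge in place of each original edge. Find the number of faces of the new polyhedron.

14

The base solid has V = 8, E = 12, F = 6.
Truncation replaces each original edge-end by a new vertex, so V′ = 2E = 24.
Each original edge survives, and each old vertex of degree d contributes d new edges; summing degrees gives Σd = 2E, so E′ = E + 2E = 3E = 36.
Each original face survives and each original vertex becomes one new face: F′ = F + V = 14.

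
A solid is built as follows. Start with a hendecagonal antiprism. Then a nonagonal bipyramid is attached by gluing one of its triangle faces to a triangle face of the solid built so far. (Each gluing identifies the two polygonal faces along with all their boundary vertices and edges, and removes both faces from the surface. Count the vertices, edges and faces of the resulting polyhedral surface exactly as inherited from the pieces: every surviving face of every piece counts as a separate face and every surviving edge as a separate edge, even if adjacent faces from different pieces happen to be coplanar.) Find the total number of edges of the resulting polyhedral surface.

68

A hendecagonal antiprism: V=22, E=44, F=24.
Attach a nonagonal bipyramid (V=11, E=27, F=18) along a 3-gon: merge 3 vertices and 3 edges, delete both glued faces → V=30, E=68, F=40.
Check: V − E + F = 30 − 68 + 40 = 2.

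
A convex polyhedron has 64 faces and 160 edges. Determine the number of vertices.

Here V − E + F = 2.
V = 2 + E − F = 2 + 160 − 64 = 98.

98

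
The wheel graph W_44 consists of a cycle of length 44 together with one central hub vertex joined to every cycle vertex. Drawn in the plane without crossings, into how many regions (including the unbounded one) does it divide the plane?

45

W_44 has V = 44 + 1 = 45 vertices and E = 2·44 = 88 edges.
By Euler's formula F = 2 − V + E = 2 − 45 + 88 = 45.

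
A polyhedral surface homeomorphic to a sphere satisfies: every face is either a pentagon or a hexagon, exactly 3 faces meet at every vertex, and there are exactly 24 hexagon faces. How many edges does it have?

102

Let x be the number of pentagons; then F = 24 + x.
Edge–face incidences: 2E = 6·24 + 5·x = 144 + 5x.
Every vertex has degree 3, so 3V = 2E.
Euler: V − E + F = 2 ⇒ (2E)/3 − E + (24 + x) = 2.
Multiply by 6: 2·(2E) − 3·(2E) + 6·(24 + x) = 12, i.e. 144 + 6x − (144 + 5x) = 12.
Collecting terms: x = 12.
Then 2E = 144 + 5·12 = 204, so E = 102, V = 2E/3 = 68, F = 24 + 12 = 36.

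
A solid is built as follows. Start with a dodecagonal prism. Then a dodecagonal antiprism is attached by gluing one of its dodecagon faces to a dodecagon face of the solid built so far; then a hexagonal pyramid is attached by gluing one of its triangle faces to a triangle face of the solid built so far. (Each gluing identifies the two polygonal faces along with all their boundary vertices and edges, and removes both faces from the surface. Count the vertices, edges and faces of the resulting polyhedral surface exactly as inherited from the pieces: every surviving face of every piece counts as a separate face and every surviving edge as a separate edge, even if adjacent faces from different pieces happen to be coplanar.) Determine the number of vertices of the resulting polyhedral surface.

A dodecagonal prism: V=24, E=36, F=14.
Attach a dodecagonal antiprism (V=24, E=48, F=26) along a 12-gon: merge 12 vertices and 12 edges, delete both glued faces → V=36, E=72, F=38.
Attach a hexagonal pyramid (V=7, E=12, F=7) along a 3-gon: merge 3 vertices and 3 edges, delete both glued faces → V=40, E=81, F=43.
Check: V − E + F = 40 − 81 + 43 = 2.

40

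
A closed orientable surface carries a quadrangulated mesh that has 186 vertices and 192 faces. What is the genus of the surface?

4

Every face is a square, so 2E = 4·192 = 768, giving E = 384.
χ = V − E + F = 186 − 384 + 192 = -6.
For a closed orientable surface χ = 2 − 2g, so g = (2 − (-6))/2 = 4.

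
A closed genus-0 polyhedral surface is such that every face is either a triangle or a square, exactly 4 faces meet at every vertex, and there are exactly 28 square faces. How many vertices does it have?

34

Let x be the number of triangles; then F = 28 + x.
Edge–face incidences: 2E = 4·28 + 3·x = 112 + 3x.
Every vertex has degree 4, so 4V = 2E.
Euler: V − E + F = 2 ⇒ (2E)/4 − E + (28 + x) = 2.
Multiply by 8: 2·(2E) − 4·(2E) + 8·(28 + x) = 16, i.e. 224 + 8x − 2·(112 + 3x) = 16.
Collecting terms: 2x = 16, so x = 8.
Then 2E = 112 + 3·8 = 136, so E = 68, V = 2E/4 = 34, F = 28 + 8 = 36.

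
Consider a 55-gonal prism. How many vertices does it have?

110

A prism on an n-gon has two n-gon bases and n rectangular sides: V = 2·55 = 110, E = 3·55 = 165, F = 55 + 2 = 57.
Check: V − E + F = 110 − 165 + 57 = 2.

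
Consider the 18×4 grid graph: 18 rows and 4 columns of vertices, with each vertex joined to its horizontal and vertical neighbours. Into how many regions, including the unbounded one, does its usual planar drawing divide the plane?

The grid has V = 18·4 = 72 vertices and E = 18·3 + 4·17 = 122 edges.
F = 2 − V + E = 2 − 72 + 122 = 52.

52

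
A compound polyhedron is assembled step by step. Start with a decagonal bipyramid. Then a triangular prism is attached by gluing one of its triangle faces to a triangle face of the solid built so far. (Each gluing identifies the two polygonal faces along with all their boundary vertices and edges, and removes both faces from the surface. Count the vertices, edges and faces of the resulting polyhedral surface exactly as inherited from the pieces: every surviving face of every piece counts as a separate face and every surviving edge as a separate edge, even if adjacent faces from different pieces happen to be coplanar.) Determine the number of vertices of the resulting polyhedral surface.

15

A decagonal bipyramid: V=12, E=30, F=20.
Attach a triangular prism (V=6, E=9, F=5) along a 3-gon: merge 3 vertices and 3 edges, delete both glued faces → V=15, E=36, F=23.
Check: V − E + F = 15 − 36 + 23 = 2.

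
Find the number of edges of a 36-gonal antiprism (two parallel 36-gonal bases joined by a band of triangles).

144

An antiprism on an n-gon has two n-gon caps and 2n triangles: V = 2·36 = 72, E = 4·36 = 144, F = 2·36 + 2 = 74.
Check: V − E + F = 72 − 144 + 74 = 2.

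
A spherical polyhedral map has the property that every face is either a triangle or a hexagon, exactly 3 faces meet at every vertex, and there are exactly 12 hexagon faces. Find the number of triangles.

Let x be the number of triangles; then F = 12 + x.
Edge–face incidences: 2E = 6·12 + 3·x = 72 + 3x.
Every vertex has degree 3, so 3V = 2E.
Euler: V − E + F = 2 ⇒ (2E)/3 − E + (12 + x) = 2.
Multiply by 6: 2·(2E) − 3·(2E) + 6·(12 + x) = 12, i.e. 72 + 6x − (72 + 3x) = 12.
Collecting terms: 3x = 12, so x = 4.
Then 2E = 72 + 3·4 = 84, so E = 42, V = 2E/3 = 28, F = 12 + 4 = 16.

4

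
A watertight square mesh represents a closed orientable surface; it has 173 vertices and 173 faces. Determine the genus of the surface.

Every face is a square, so 2E = 4·173 = 692, giving E = 346.
χ = V − E + F = 173 − 346 + 173 = 0.
For a closed orientable surface χ = 2 − 2g, so g = (2 − (0))/2 = 1.

1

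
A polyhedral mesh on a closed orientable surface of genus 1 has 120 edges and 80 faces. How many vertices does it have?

40

For a closed orientable surface of genus 1, χ = 2 − 2·1 = 0.
V = 0 + E − F = 0 + 120 − 80 = 40.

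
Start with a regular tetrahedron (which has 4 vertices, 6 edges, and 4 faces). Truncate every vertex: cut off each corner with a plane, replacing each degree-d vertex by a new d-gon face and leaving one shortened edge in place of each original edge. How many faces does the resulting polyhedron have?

8

Truncation replaces each original edge-end by a new vertex, so V′ = 2E = 12.
Each original edge survives, and each old vertex of degree d contributes d new edges; summing degrees gives Σd = 2E, so E′ = E + 2E = 3E = 18.
Each original face survives and each original vertex becomes one new face: F′ = F + V = 8.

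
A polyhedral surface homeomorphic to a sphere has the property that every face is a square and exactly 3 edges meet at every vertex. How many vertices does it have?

8

Each face has 4 edges and each edge borders two faces, so 2E = 4F.
Each vertex has degree 3, so 3V = 2E and hence V = 4F/3.
Euler: V − E + F = 2 ⇒ (4F/3) − (4F/2) + F = 2.
Multiply by 6: (8 − 12 + 6)F = 12, i.e. 2F = 12.
So F = 6, E = 4·6/2 = 12, V = 4·6/3 = 8.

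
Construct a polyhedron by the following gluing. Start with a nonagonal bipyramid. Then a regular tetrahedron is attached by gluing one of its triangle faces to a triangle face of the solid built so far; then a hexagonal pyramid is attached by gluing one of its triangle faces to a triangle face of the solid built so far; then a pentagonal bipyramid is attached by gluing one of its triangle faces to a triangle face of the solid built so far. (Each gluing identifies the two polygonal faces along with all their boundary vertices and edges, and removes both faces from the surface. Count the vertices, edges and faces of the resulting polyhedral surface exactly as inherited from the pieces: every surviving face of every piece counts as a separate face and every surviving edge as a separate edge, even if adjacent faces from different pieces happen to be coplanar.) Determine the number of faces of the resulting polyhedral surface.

A nonagonal bipyramid: V=11, E=27, F=18.
Attach a regular tetrahedron (V=4, E=6, F=4) along a 3-gon: merge 3 vertices and 3 edges, delete both glued faces → V=12, E=30, F=20.
Attach a hexagonal pyramid (V=7, E=12, F=7) along a 3-gon: merge 3 vertices and 3 edges, delete both glued faces → V=16, E=39, F=25.
Attach a pentagonal bipyramid (V=7, E=15, F=10) along a 3-gon: merge 3 vertices and 3 edges, delete both glued faces → V=20, E=51, F=33.
Check: V − E + F = 20 − 51 + 33 = 2.

33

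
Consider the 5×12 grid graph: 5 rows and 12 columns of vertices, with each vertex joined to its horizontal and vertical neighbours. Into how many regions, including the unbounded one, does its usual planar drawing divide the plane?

The grid has V = 5·12 = 60 vertices and E = 5·11 + 12·4 = 103 edges.
F = 2 − V + E = 2 − 60 + 103 = 45.

45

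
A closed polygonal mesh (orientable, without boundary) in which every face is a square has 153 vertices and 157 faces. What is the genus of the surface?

Every face is a square, so 2E = 4·157 = 628, giving E = 314.
χ = V − E + F = 153 − 314 + 157 = -4.
For a closed orientable surface χ = 2 − 2g, so g = (2 − (-4))/2 = 3.

3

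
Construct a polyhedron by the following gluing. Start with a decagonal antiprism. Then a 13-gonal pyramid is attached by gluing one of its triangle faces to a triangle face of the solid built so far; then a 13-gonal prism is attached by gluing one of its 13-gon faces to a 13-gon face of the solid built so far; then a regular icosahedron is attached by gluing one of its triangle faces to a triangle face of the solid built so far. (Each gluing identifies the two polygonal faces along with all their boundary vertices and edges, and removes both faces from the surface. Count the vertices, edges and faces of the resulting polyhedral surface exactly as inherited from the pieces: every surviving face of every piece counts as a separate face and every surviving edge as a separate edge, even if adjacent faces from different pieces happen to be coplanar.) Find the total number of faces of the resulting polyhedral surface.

65

A decagonal antiprism: V=20, E=40, F=22.
Attach a 13-gonal pyramid (V=14, E=26, F=14) along a 3-gon: merge 3 vertices and 3 edges, delete both glued faces → V=31, E=63, F=34.
Attach a 13-gonal prism (V=26, E=39, F=15) along a 13-gon: merge 13 vertices and 13 edges, delete both glued faces → V=44, E=89, F=47.
Attach a regular icosahedron (V=12, E=30, F=20) along a 3-gon: merge 3 vertices and 3 edges, delete both glued faces → V=53, E=116, F=65.
Check: V − E + F = 53 − 116 + 65 = 2.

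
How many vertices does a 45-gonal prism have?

A prism on an n-gon has two n-gon bases and n rectangular sides: V = 2·45 = 90, E = 3·45 = 135, F = 45 + 2 = 47.
Check: V − E + F = 90 − 135 + 47 = 2.

90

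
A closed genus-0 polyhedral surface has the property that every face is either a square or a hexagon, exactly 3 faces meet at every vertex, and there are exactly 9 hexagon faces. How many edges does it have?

Let x be the number of squares; then F = 9 + x.
Edge–face incidences: 2E = 6·9 + 4·x = 54 + 4x.
Every vertex has degree 3, so 3V = 2E.
Euler: V − E + F = 2 ⇒ (2E)/3 − E + (9 + x) = 2.
Multiply by 6: 2·(2E) − 3·(2E) + 6·(9 + x) = 12, i.e. 54 + 6x − (54 + 4x) = 12.
Collecting terms: 2x = 12, so x = 6.
Then 2E = 54 + 4·6 = 78, so E = 39, V = 2E/3 = 26, F = 9 + 6 = 15.

39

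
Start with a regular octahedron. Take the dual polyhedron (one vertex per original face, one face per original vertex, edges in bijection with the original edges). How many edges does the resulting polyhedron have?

12

The base solid has V = 6, E = 12, F = 8.
The dual swaps V and F and preserves E: V′ = F = 8, E′ = E = 12, F′ = V = 6.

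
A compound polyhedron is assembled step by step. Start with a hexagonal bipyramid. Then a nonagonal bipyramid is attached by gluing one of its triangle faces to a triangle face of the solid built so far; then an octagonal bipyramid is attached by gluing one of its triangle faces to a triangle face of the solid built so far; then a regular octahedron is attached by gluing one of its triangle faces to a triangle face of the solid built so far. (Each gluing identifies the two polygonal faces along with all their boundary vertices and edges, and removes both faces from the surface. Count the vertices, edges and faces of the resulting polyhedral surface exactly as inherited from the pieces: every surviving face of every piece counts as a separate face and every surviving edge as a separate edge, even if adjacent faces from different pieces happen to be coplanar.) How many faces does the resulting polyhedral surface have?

A hexagonal bipyramid: V=8, E=18, F=12.
Attach a nonagonal bipyramid (V=11, E=27, F=18) along a 3-gon: merge 3 vertices and 3 edges, delete both glued faces → V=16, E=42, F=28.
Attach an octagonal bipyramid (V=10, E=24, F=16) along a 3-gon: merge 3 vertices and 3 edges, delete both glued faces → V=23, E=63, F=42.
Attach a regular octahedron (V=6, E=12, F=8) along a 3-gon: merge 3 vertices and 3 edges, delete both glued faces → V=26, E=72, F=48.
Check: V − E + F = 26 − 72 + 48 = 2.

48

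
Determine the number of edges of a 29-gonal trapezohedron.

The n-trapezohedron (dual of the n-antiprism) has V = 2·29 + 2 = 60, E = 4·29 = 116, F = 2·29 = 58.

116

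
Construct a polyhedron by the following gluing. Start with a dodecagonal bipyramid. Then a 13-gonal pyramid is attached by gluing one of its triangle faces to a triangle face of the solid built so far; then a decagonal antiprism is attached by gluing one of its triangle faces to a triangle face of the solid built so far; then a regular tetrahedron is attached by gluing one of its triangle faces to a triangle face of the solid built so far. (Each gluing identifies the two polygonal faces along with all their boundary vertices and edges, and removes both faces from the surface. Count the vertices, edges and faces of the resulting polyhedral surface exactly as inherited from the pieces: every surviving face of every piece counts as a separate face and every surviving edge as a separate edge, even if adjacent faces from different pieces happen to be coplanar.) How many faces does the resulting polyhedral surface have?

58

A dodecagonal bipyramid: V=14, E=36, F=24.
Attach a 13-gonal pyramid (V=14, E=26, F=14) along a 3-gon: merge 3 vertices and 3 edges, delete both glued faces → V=25, E=59, F=36.
Attach a decagonal antiprism (V=20, E=40, F=22) along a 3-gon: merge 3 vertices and 3 edges, delete both glued faces → V=42, E=96, F=56.
Attach a regular tetrahedron (V=4, E=6, F=4) along a 3-gon: merge 3 vertices and 3 edges, delete both glued faces → V=43, E=99, F=58.
Check: V − E + F = 43 − 99 + 58 = 2.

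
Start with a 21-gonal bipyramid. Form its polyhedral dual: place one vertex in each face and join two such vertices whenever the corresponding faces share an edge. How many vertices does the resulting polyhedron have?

The base solid has V = 23, E = 63, F = 42.
The dual swaps V and F and preserves E: V′ = F = 42, E′ = E = 63, F′ = V = 23.

42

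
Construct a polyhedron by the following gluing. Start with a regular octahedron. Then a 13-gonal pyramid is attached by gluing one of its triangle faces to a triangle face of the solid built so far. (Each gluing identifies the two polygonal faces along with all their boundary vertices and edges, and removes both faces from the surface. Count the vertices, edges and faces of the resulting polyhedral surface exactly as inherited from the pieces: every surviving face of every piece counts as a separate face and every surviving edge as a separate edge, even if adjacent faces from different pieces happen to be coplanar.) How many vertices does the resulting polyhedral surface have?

A regular octahedron: V=6, E=12, F=8.
Attach a 13-gonal pyramid (V=14, E=26, F=14) along a 3-gon: merge 3 vertices and 3 edges, delete both glued faces → V=17, E=35, F=20.
Check: V − E + F = 17 − 35 + 20 = 2.

17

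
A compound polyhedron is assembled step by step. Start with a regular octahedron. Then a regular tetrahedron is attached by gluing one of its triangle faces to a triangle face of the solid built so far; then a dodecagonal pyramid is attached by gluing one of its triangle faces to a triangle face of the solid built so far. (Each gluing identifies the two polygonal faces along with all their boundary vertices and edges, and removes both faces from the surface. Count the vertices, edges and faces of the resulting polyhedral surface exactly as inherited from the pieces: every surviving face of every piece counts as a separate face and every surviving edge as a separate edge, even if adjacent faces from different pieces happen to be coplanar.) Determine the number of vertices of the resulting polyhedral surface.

A regular octahedron: V=6, E=12, F=8.
Attach a regular tetrahedron (V=4, E=6, F=4) along a 3-gon: merge 3 vertices and 3 edges, delete both glued faces → V=7, E=15, F=10.
Attach a dodecagonal pyramid (V=13, E=24, F=13) along a 3-gon: merge 3 vertices and 3 edges, delete both glued faces → V=17, E=36, F=21.
Check: V − E + F = 17 − 36 + 21 = 2.

17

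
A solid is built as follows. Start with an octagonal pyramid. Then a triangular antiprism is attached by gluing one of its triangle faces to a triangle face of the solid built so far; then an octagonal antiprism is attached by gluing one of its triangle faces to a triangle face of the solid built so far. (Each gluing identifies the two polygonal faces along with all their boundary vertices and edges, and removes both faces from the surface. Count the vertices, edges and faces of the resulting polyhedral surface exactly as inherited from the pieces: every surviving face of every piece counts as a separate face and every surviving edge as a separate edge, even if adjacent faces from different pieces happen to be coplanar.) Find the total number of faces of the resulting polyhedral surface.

31

An octagonal pyramid: V=9, E=16, F=9.
Attach a triangular antiprism (V=6, E=12, F=8) along a 3-gon: merge 3 vertices and 3 edges, delete both glued faces → V=12, E=25, F=15.
Attach an octagonal antiprism (V=16, E=32, F=18) along a 3-gon: merge 3 vertices and 3 edges, delete both glued faces → V=25, E=54, F=31.
Check: V − E + F = 25 − 54 + 31 = 2.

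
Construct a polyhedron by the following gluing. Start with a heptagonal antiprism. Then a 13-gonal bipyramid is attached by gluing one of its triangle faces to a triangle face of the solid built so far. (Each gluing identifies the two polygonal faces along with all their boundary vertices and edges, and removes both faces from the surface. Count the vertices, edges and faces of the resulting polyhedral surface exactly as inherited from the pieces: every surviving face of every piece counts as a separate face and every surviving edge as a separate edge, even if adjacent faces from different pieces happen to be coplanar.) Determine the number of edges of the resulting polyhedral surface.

A heptagonal antiprism: V=14, E=28, F=16.
Attach a 13-gonal bipyramid (V=15, E=39, F=26) along a 3-gon: merge 3 vertices and 3 edges, delete both glued faces → V=26, E=64, F=40.
Check: V − E + F = 26 − 64 + 40 = 2.

64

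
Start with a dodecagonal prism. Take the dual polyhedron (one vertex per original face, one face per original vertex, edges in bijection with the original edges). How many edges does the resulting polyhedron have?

36

The base solid has V = 24, E = 36, F = 14.
The dual swaps V and F and preserves E: V′ = F = 14, E′ = E = 36, F′ = V = 24.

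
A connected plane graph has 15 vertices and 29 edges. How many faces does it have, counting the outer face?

16

Euler's formula for a connected plane graph: V − E + F = 2, so F = 2 − 15 + 29 = 16.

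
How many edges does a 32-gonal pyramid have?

64

A pyramid on an n-gon base has one n-gon and n triangles: V = 32 + 1 = 33, E = 2·32 = 64, F = 32 + 1 = 33.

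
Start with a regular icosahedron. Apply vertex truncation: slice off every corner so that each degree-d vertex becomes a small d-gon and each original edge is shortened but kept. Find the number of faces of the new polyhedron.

32

The base solid has V = 12, E = 30, F = 20.
Truncation replaces each original edge-end by a new vertex, so V′ = 2E = 60.
Each original edge survives, and each old vertex of degree d contributes d new edges; summing degrees gives Σd = 2E, so E′ = E + 2E = 3E = 90.
Each original face survives and each original vertex becomes one new face: F′ = F + V = 32.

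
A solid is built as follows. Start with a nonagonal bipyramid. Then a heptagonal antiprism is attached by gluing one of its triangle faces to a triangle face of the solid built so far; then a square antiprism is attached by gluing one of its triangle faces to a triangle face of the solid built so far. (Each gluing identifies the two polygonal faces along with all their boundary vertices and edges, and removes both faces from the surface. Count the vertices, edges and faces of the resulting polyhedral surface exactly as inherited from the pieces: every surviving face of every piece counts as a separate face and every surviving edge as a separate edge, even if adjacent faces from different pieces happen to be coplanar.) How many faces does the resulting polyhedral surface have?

40

A nonagonal bipyramid: V=11, E=27, F=18.
Attach a heptagonal antiprism (V=14, E=28, F=16) along a 3-gon: merge 3 vertices and 3 edges, delete both glued faces → V=22, E=52, F=32.
Attach a square antiprism (V=8, E=16, F=10) along a 3-gon: merge 3 vertices and 3 edges, delete both glued faces → V=27, E=65, F=40.
Check: V − E + F = 27 − 65 + 40 = 2.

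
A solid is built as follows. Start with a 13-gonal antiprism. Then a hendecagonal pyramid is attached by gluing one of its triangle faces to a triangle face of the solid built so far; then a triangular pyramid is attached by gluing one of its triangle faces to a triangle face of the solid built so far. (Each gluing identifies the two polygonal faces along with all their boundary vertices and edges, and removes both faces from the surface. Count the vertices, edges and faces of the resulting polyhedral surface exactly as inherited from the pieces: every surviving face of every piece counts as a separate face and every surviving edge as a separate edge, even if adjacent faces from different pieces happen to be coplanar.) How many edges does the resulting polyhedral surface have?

A 13-gonal antiprism: V=26, E=52, F=28.
Attach a hendecagonal pyramid (V=12, E=22, F=12) along a 3-gon: merge 3 vertices and 3 edges, delete both glued faces → V=35, E=71, F=38.
Attach a triangular pyramid (V=4, E=6, F=4) along a 3-gon: merge 3 vertices and 3 edges, delete both glued faces → V=36, E=74, F=40.
Check: V − E + F = 36 − 74 + 40 = 2.

74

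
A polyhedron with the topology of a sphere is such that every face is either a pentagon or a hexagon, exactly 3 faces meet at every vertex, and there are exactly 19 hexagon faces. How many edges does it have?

87

Let x be the number of pentagons; then F = 19 + x.
Edge–face incidences: 2E = 6·19 + 5·x = 114 + 5x.
Every vertex has degree 3, so 3V = 2E.
Euler: V − E + F = 2 ⇒ (2E)/3 − E + (19 + x) = 2.
Multiply by 6: 2·(2E) − 3·(2E) + 6·(19 + x) = 12, i.e. 114 + 6x − (114 + 5x) = 12.
Collecting terms: x = 12.
Then 2E = 114 + 5·12 = 174, so E = 87, V = 2E/3 = 58, F = 19 + 12 = 31.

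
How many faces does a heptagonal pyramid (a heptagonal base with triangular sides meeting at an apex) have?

8

A pyramid on an n-gon base has one n-gon and n triangles: V = 7 + 1 = 8, E = 2·7 = 14, F = 7 + 1 = 8.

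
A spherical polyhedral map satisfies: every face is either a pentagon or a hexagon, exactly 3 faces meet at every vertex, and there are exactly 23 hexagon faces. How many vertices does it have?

Let x be the number of pentagons; then F = 23 + x.
Edge–face incidences: 2E = 6·23 + 5·x = 138 + 5x.
Every vertex has degree 3, so 3V = 2E.
Euler: V − E + F = 2 ⇒ (2E)/3 − E + (23 + x) = 2.
Multiply by 6: 2·(2E) − 3·(2E) + 6·(23 + x) = 12, i.e. 138 + 6x − (138 + 5x) = 12.
Collecting terms: x = 12.
Then 2E = 138 + 5·12 = 198, so E = 99, V = 2E/3 = 66, F = 23 + 12 = 35.

66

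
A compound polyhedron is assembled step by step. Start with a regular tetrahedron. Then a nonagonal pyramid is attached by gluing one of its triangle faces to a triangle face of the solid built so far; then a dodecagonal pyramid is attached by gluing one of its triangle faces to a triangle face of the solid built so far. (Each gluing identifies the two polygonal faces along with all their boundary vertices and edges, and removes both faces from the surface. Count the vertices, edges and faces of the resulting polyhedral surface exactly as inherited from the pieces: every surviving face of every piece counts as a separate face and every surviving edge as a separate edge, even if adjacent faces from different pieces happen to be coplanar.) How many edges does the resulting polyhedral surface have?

42

A regular tetrahedron: V=4, E=6, F=4.
Attach a nonagonal pyramid (V=10, E=18, F=10) along a 3-gon: merge 3 vertices and 3 edges, delete both glued faces → V=11, E=21, F=12.
Attach a dodecagonal pyramid (V=13, E=24, F=13) along a 3-gon: merge 3 vertices and 3 edges, delete both glued faces → V=21, E=42, F=23.
Check: V − E + F = 21 − 42 + 23 = 2.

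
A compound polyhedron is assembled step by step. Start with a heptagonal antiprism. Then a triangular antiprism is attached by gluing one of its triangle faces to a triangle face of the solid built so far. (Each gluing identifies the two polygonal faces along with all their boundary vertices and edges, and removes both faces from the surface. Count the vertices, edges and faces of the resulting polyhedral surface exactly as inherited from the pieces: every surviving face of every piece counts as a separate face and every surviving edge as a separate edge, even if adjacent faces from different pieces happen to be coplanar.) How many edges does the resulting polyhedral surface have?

A heptagonal antiprism: V=14, E=28, F=16.
Attach a triangular antiprism (V=6, E=12, F=8) along a 3-gon: merge 3 vertices and 3 edges, delete both glued faces → V=17, E=37, F=22.
Check: V − E + F = 17 − 37 + 22 = 2.

37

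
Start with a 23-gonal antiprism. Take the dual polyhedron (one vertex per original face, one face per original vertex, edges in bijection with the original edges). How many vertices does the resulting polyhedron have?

48

The base solid has V = 46, E = 92, F = 48.
The dual swaps V and F and preserves E: V′ = F = 48, E′ = E = 92, F′ = V = 46.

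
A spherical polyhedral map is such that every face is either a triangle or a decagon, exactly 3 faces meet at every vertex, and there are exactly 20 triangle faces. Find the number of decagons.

12

Let x be the number of decagons; then F = 20 + x.
Edge–face incidences: 2E = 3·20 + 10·x = 60 + 10x.
Every vertex has degree 3, so 3V = 2E.
Euler: V − E + F = 2 ⇒ (2E)/3 − E + (20 + x) = 2.
Multiply by 6: 2·(2E) − 3·(2E) + 6·(20 + x) = 12, i.e. 120 + 6x − (60 + 10x) = 12.
Collecting terms: −4x + 60 = 12, so −4x = −48, so x = 12.
Then 2E = 60 + 10·12 = 180, so E = 90, V = 2E/3 = 60, F = 20 + 12 = 32.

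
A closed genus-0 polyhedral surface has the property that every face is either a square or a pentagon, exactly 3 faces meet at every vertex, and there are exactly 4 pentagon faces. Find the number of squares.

Let x be the number of squares; then F = 4 + x.
Edge–face incidences: 2E = 5·4 + 4·x = 20 + 4x.
Every vertex has degree 3, so 3V = 2E.
Euler: V − E + F = 2 ⇒ (2E)/3 − E + (4 + x) = 2.
Multiply by 6: 2·(2E) − 3·(2E) + 6·(4 + x) = 12, i.e. 24 + 6x − (20 + 4x) = 12.
Collecting terms: 2x + 4 = 12, so 2x = 8, so x = 4.
Then 2E = 20 + 4·4 = 36, so E = 18, V = 2E/3 = 12, F = 4 + 4 = 8.

4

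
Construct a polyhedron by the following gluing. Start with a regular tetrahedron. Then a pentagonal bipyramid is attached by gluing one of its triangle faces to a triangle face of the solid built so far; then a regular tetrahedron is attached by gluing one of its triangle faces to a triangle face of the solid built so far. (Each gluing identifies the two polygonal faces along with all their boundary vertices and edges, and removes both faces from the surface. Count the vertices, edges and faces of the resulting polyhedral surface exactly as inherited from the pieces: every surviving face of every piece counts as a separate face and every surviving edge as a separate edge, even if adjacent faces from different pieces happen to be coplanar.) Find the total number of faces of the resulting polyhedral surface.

A regular tetrahedron: V=4, E=6, F=4.
Attach a pentagonal bipyramid (V=7, E=15, F=10) along a 3-gon: merge 3 vertices and 3 edges, delete both glued faces → V=8, E=18, F=12.
Attach a regular tetrahedron (V=4, E=6, F=4) along a 3-gon: merge 3 vertices and 3 edges, delete both glued faces → V=9, E=21, F=14.
Check: V − E + F = 9 − 21 + 14 = 2.

14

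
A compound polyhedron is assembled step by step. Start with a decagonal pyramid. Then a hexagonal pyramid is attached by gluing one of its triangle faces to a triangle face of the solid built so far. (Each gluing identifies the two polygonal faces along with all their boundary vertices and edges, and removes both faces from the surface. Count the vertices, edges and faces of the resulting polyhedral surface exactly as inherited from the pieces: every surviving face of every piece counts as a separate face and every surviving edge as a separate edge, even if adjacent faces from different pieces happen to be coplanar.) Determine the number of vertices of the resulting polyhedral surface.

A decagonal pyramid: V=11, E=20, F=11.
Attach a hexagonal pyramid (V=7, E=12, F=7) along a 3-gon: merge 3 vertices and 3 edges, delete both glued faces → V=15, E=29, F=16.
Check: V − E + F = 15 − 29 + 16 = 2.

15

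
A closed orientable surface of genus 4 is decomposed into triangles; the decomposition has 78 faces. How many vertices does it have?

χ = 2 − 2·4 = -6, and every face is a triangle so 3F = 2E.
E = 3·78/2 = 117. Then V = -6 + E − F = -6 + 117 − 78 = 33.

33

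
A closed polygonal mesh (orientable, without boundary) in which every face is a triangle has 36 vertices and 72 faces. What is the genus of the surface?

1

Every face is a triangle, so 2E = 3·72 = 216, giving E = 108.
χ = V − E + F = 36 − 108 + 72 = 0.
For a closed orientable surface χ = 2 − 2g, so g = (2 − (0))/2 = 1.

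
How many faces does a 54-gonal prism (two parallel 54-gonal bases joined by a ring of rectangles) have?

56

A prism on an n-gon has two n-gon bases and n rectangular sides: V = 2·54 = 108, E = 3·54 = 162, F = 54 + 2 = 56.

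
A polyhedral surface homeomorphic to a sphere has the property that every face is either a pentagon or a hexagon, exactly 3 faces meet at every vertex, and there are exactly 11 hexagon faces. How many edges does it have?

Let x be the number of pentagons; then F = 11 + x.
Edge–face incidences: 2E = 6·11 + 5·x = 66 + 5x.
Every vertex has degree 3, so 3V = 2E.
Euler: V − E + F = 2 ⇒ (2E)/3 − E + (11 + x) = 2.
Multiply by 6: 2·(2E) − 3·(2E) + 6·(11 + x) = 12, i.e. 66 + 6x − (66 + 5x) = 12.
Collecting terms: x = 12.
Then 2E = 66 + 5·12 = 126, so E = 63, V = 2E/3 = 42, F = 11 + 12 = 23.

63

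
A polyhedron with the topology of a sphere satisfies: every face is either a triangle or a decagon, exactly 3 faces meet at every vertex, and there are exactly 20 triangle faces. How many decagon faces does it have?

Let x be the number of decagons; then F = 20 + x.
Edge–face incidences: 2E = 3·20 + 10·x = 60 + 10x.
Every vertex has degree 3, so 3V = 2E.
Euler: V − E + F = 2 ⇒ (2E)/3 − E + (20 + x) = 2.
Multiply by 6: 2·(2E) − 3·(2E) + 6·(20 + x) = 12, i.e. 120 + 6x − (60 + 10x) = 12.
Collecting terms: −4x + 60 = 12, so −4x = −48, so x = 12.
Then 2E = 60 + 10·12 = 180, so E = 90, V = 2E/3 = 60, F = 20 + 12 = 32.

12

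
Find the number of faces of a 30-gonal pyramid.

31

A pyramid on an n-gon base has one n-gon and n triangles: V = 30 + 1 = 31, E = 2·30 = 60, F = 30 + 1 = 31.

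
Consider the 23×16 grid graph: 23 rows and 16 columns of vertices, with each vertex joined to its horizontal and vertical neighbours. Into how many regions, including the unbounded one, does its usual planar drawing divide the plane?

331

The grid has V = 23·16 = 368 vertices and E = 23·15 + 16·22 = 697 edges.
F = 2 − V + E = 2 − 368 + 697 = 331.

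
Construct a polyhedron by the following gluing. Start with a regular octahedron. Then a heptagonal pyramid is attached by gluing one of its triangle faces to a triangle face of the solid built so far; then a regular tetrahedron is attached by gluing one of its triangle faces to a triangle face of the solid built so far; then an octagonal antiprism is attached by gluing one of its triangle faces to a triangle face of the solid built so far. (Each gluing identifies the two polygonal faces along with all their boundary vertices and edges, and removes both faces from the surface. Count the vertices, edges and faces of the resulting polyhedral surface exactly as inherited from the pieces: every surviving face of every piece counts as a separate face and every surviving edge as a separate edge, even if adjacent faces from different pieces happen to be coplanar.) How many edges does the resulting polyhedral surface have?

A regular octahedron: V=6, E=12, F=8.
Attach a heptagonal pyramid (V=8, E=14, F=8) along a 3-gon: merge 3 vertices and 3 edges, delete both glued faces → V=11, E=23, F=14.
Attach a regular tetrahedron (V=4, E=6, F=4) along a 3-gon: merge 3 vertices and 3 edges, delete both glued faces → V=12, E=26, F=16.
Attach an octagonal antiprism (V=16, E=32, F=18) along a 3-gon: merge 3 vertices and 3 edges, delete both glued faces → V=25, E=55, F=32.
Check: V − E + F = 25 − 55 + 32 = 2.

55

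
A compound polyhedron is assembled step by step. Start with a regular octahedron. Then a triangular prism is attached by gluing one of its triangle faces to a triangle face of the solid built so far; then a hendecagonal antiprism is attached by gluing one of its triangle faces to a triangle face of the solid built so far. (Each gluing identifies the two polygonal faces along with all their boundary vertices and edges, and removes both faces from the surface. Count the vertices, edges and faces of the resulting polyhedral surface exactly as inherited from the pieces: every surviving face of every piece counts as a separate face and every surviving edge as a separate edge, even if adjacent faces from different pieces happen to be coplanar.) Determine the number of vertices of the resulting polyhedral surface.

A regular octahedron: V=6, E=12, F=8.
Attach a triangular prism (V=6, E=9, F=5) along a 3-gon: merge 3 vertices and 3 edges, delete both glued faces → V=9, E=18, F=11.
Attach a hendecagonal antiprism (V=22, E=44, F=24) along a 3-gon: merge 3 vertices and 3 edges, delete both glued faces → V=28, E=59, F=33.
Check: V − E + F = 28 − 59 + 33 = 2.

28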